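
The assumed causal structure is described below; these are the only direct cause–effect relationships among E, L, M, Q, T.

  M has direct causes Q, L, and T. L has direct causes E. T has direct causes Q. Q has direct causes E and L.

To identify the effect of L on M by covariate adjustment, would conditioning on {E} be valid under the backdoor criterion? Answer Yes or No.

Yes

Backdoor paths from L to M (paths whose first edge points into L):
  P1: L <- E -> Q -> T -> M
  P2: L <- E -> Q -> M
Condition 1 (no descendant of L in the set): holds — descendants of L are {M, Q, T}; none are in {E}.
Condition 2 (every backdoor path blocked by {E}):
  P1: blocked at fork node E ∈ conditioning set.
  P2: blocked at fork node E ∈ conditioning set.
{E} satisfies the backdoor criterion.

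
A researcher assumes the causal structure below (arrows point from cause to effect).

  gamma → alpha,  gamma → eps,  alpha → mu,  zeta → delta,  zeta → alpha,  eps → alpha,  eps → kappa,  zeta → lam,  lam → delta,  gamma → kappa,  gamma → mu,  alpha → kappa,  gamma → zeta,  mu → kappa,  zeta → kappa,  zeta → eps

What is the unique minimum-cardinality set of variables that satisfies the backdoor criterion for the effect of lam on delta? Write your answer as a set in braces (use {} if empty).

{zeta}

Variables eligible for adjustment (non-descendants of lam, excluding lam and delta): {alpha, eps, gamma, kappa, mu, zeta}.
Backdoor paths from lam to delta:
  P1: lam <- zeta -> delta
The empty set is not sufficient: P1 (lam <- zeta -> delta) has no collider blocking it and no conditioned non-collider, so it is open.
Try {zeta}:
  P1: blocked at fork node zeta ∈ conditioning set.
{zeta} contains no descendant of lam and blocks every backdoor path.
No other singleton works — e.g. {gamma} leaves P1 open — so {zeta} is the unique smallest valid adjustment set.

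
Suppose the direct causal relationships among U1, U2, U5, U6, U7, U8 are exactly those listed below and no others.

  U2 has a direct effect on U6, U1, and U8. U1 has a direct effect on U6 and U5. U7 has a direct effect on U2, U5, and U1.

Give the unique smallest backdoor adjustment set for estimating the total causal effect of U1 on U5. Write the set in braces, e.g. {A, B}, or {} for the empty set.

{U7}

Variables eligible for adjustment (non-descendants of U1, excluding U1 and U5): {U2, U7, U8}.
Backdoor paths from U1 to U5:
  P1: U1 <- U7 -> U5
  P2: U1 <- U2 <- U7 -> U5
The empty set is not sufficient: P1 (U1 <- U7 -> U5) has no collider blocking it and no conditioned non-collider, so it is open.
Try {U7}:
  P1: blocked at fork node U7 ∈ conditioning set.
  P2: blocked at fork node U7 ∈ conditioning set.
{U7} contains no descendant of U1 and blocks every backdoor path.
No other singleton works — e.g. {U2} leaves P1 open — so {U7} is the unique smallest valid adjustment set.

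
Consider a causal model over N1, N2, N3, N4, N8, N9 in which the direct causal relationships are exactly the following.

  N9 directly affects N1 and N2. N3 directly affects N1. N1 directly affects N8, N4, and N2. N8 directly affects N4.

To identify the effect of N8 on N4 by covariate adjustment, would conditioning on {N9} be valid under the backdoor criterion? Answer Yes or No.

No

Backdoor paths from N8 to N4 (paths whose first edge points into N8):
  P1: N8 <- N1 -> N4
Condition 1 (no descendant of N8 in the set): holds — descendants of N8 are {N4}; none are in {N9}.
Condition 2 (every backdoor path blocked by {N9}):
  P1: open — no interior node is in the conditioning set.
{N9} does not satisfy the backdoor criterion.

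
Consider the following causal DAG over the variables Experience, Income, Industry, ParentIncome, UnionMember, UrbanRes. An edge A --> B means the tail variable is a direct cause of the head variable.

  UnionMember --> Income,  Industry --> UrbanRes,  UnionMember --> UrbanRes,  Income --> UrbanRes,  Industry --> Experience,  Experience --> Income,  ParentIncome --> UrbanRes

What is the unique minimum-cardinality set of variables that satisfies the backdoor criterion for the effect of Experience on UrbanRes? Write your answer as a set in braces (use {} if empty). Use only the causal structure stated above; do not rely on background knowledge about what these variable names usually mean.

{Industry}

Variables eligible for adjustment (non-descendants of Experience, excluding Experience and UrbanRes): {Industry, ParentIncome, UnionMember}.
Backdoor paths from Experience to UrbanRes:
  P1: Experience <- Industry -> UrbanRes
The empty set is not sufficient: P1 (Experience <- Industry -> UrbanRes) has no collider blocking it and no conditioned non-collider, so it is open.
Try {Industry}:
  P1: blocked at fork node Industry ∈ conditioning set.
{Industry} contains no descendant of Experience and blocks every backdoor path.
No other singleton works — e.g. {UnionMember} leaves P1 open — so {Industry} is the unique smallest valid adjustment set.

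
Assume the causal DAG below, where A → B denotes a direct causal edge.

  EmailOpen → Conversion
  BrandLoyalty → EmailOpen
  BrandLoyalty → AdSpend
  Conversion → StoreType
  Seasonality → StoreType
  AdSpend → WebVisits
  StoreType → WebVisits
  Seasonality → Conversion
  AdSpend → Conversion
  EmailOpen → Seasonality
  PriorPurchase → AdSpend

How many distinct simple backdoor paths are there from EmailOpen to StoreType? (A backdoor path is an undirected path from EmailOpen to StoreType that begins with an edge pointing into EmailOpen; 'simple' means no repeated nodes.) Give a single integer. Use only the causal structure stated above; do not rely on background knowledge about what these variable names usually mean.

3

A backdoor path from EmailOpen to StoreType is any simple undirected path whose first edge points into EmailOpen (i.e. leaves EmailOpen via a parent).
Parents of EmailOpen: {BrandLoyalty}.
Enumerating:
  P1: EmailOpen <- BrandLoyalty -> AdSpend -> Conversion <- Seasonality -> StoreType
  P2: EmailOpen <- BrandLoyalty -> AdSpend -> Conversion -> StoreType
  P3: EmailOpen <- BrandLoyalty -> AdSpend -> WebVisits <- StoreType
That exhausts the simple backdoor paths. Count: 3.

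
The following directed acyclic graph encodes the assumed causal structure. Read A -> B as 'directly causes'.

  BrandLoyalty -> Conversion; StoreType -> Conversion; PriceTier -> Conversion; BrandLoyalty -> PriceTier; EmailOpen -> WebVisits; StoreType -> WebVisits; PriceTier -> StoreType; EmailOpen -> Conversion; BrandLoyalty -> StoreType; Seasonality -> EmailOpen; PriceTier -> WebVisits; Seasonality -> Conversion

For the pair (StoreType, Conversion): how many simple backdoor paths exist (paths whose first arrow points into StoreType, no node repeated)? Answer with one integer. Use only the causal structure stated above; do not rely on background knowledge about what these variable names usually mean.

8

A backdoor path from StoreType to Conversion is any simple undirected path whose first edge points into StoreType (i.e. leaves StoreType via a parent).
Parents of StoreType: {BrandLoyalty, PriceTier}.
Enumerating:
  P1: StoreType <- BrandLoyalty -> PriceTier -> Conversion
  P2: StoreType <- BrandLoyalty -> PriceTier -> WebVisits <- EmailOpen <- Seasonality -> Conversion
  P3: StoreType <- BrandLoyalty -> PriceTier -> WebVisits <- EmailOpen -> Conversion
  P4: StoreType <- BrandLoyalty -> Conversion
  P5: StoreType <- PriceTier <- BrandLoyalty -> Conversion
  P6: StoreType <- PriceTier -> Conversion
  P7: StoreType <- PriceTier -> WebVisits <- EmailOpen <- Seasonality -> Conversion
  P8: StoreType <- PriceTier -> WebVisits <- EmailOpen -> Conversion
That exhausts the simple backdoor paths. Count: 8.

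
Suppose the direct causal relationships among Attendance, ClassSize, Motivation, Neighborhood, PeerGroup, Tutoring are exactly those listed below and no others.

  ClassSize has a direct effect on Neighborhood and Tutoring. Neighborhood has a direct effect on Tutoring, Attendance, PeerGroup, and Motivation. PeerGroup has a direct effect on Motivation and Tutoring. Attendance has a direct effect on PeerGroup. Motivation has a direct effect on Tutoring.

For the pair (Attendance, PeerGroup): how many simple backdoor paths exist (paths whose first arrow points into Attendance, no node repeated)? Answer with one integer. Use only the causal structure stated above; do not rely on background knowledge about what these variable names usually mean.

7

A backdoor path from Attendance to PeerGroup is any simple undirected path whose first edge points into Attendance (i.e. leaves Attendance via a parent).
Parents of Attendance: {Neighborhood}.
Enumerating:
  P1: Attendance <- Neighborhood <- ClassSize -> Tutoring <- PeerGroup
  P2: Attendance <- Neighborhood <- ClassSize -> Tutoring <- Motivation <- PeerGroup
  P3: Attendance <- Neighborhood -> PeerGroup
  P4: Attendance <- Neighborhood -> Motivation <- PeerGroup
  P5: Attendance <- Neighborhood -> Motivation -> Tutoring <- PeerGroup
  P6: Attendance <- Neighborhood -> Tutoring <- PeerGroup
  P7: Attendance <- Neighborhood -> Tutoring <- Motivation <- PeerGroup
That exhausts the simple backdoor paths. Count: 7.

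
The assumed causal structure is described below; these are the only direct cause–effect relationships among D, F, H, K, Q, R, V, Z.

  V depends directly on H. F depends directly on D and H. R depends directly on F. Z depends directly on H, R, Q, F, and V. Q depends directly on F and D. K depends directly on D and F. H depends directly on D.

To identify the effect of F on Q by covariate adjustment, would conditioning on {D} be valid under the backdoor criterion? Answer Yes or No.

Yes

Backdoor paths from F to Q (paths whose first edge points into F):
  P1: F <- D -> H -> V -> Z <- Q
  P2: F <- D -> H -> Z <- Q
  P3: F <- D -> Q
  P4: F <- H <- D -> Q
  P5: F <- H -> V -> Z <- Q
  P6: F <- H -> Z <- Q
Condition 1 (no descendant of F in the set): holds — descendants of F are {K, Q, R, Z}; none are in {D}.
Condition 2 (every backdoor path blocked by {D}):
  P1: blocked at fork node D ∈ conditioning set.
  P2: blocked at fork node D ∈ conditioning set.
  P3: blocked at fork node D ∈ conditioning set.
  P4: blocked at fork node D ∈ conditioning set.
  P5: blocked at collider Z (neither it nor any descendant is in the conditioning set).
  P6: blocked at collider Z (neither it nor any descendant is in the conditioning set).
{D} satisfies the backdoor criterion.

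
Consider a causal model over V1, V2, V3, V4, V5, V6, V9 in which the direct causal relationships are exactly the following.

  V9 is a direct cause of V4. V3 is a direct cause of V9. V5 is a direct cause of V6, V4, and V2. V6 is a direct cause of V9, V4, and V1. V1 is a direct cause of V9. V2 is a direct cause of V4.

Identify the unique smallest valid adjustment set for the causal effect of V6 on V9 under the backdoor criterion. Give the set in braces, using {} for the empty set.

{}

Variables eligible for adjustment (non-descendants of V6, excluding V6 and V9): {V2, V3, V5}.
Backdoor paths from V6 to V9:
  P1: V6 <- V5 -> V2 -> V4 <- V9
  P2: V6 <- V5 -> V4 <- V9
Each backdoor path contains an unconditioned collider, so every path is already blocked with the empty conditioning set:
  P1: blocked at collider V4 (neither it nor any descendant is in the conditioning set).
  P2: blocked at collider V4 (neither it nor any descendant is in the conditioning set).
The empty set is therefore the unique smallest valid set.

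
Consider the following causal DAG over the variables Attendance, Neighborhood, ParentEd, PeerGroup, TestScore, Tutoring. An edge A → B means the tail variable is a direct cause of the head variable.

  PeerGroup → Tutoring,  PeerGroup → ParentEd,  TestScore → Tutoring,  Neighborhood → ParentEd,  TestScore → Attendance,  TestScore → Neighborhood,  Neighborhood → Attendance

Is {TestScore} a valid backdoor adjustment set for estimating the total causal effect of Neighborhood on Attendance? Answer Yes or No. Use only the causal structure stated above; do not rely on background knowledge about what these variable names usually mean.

Backdoor paths from Neighborhood to Attendance (paths whose first edge points into Neighborhood):
  P1: Neighborhood <- TestScore -> Attendance
Condition 1 (no descendant of Neighborhood in the set): holds — descendants of Neighborhood are {Attendance, ParentEd}; none are in {TestScore}.
Condition 2 (every backdoor path blocked by {TestScore}):
  P1: blocked at fork node TestScore ∈ conditioning set.
{TestScore} satisfies the backdoor criterion.

Yes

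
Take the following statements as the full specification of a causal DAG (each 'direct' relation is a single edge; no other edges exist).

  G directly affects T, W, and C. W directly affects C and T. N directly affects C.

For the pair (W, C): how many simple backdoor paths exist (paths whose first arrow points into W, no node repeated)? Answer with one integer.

A backdoor path from W to C is any simple undirected path whose first edge points into W (i.e. leaves W via a parent).
Parents of W: {G}.
Enumerating:
  P1: W <- G -> C
That exhausts the simple backdoor paths. Count: 1.

1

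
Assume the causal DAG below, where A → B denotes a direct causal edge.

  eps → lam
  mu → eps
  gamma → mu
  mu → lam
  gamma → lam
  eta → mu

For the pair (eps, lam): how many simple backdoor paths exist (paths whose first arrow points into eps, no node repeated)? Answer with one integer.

2

A backdoor path from eps to lam is any simple undirected path whose first edge points into eps (i.e. leaves eps via a parent).
Parents of eps: {mu}.
Enumerating:
  P1: eps <- mu <- gamma -> lam
  P2: eps <- mu -> lam
That exhausts the simple backdoor paths. Count: 2.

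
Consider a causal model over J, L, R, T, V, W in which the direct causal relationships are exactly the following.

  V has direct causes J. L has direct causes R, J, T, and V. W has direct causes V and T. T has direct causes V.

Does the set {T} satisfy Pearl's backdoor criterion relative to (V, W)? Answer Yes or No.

Backdoor paths from V to W (paths whose first edge points into V):
  P1: V <- J -> L <- T -> W
Condition 1 (no descendant of V in the set): FAILS — T is a descendant of V.
Condition 2 (every backdoor path blocked by {T}):
  P1: blocked at collider L (neither it nor any descendant is in the conditioning set).
{T} does not satisfy the backdoor criterion.

No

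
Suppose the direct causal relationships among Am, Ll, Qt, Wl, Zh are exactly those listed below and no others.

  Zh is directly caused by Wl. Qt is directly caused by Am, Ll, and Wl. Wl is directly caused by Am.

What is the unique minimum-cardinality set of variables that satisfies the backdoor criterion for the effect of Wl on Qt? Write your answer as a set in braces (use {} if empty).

Variables eligible for adjustment (non-descendants of Wl, excluding Wl and Qt): {Am, Ll}.
Backdoor paths from Wl to Qt:
  P1: Wl <- Am -> Qt
The empty set is not sufficient: P1 (Wl <- Am -> Qt) has no collider blocking it and no conditioned non-collider, so it is open.
Try {Am}:
  P1: blocked at fork node Am ∈ conditioning set.
{Am} contains no descendant of Wl and blocks every backdoor path.
No other singleton works — e.g. {Ll} leaves P1 open — so {Am} is the unique smallest valid adjustment set.

{Am}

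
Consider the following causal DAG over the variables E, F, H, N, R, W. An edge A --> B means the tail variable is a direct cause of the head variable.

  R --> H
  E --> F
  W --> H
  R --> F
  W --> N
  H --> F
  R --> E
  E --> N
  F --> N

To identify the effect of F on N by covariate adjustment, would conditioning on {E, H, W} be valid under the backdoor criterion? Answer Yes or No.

Yes

Backdoor paths from F to N (paths whose first edge points into F):
  P1: F <- R -> E -> N
  P2: F <- R -> H <- W -> N
  P3: F <- E <- R -> H <- W -> N
  P4: F <- E -> N
  P5: F <- H <- R -> E -> N
  P6: F <- H <- W -> N
Condition 1 (no descendant of F in the set): holds — descendants of F are {N}; none are in {E, H, W}.
Condition 2 (every backdoor path blocked by {E, H, W}):
  P1: blocked at chain node E ∈ conditioning set.
  P2: blocked at fork node W ∈ conditioning set.
  P3: blocked at chain node E ∈ conditioning set.
  P4: blocked at fork node E ∈ conditioning set.
  P5: blocked at chain node H ∈ conditioning set.
  P6: blocked at chain node H ∈ conditioning set.
{E, H, W} satisfies the backdoor criterion.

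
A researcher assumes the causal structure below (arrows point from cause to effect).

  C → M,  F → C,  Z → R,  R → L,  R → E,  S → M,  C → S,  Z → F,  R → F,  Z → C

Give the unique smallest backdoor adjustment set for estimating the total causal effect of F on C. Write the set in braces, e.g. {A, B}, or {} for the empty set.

{Z}

Variables eligible for adjustment (non-descendants of F, excluding F and C): {E, L, R, Z}.
Backdoor paths from F to C:
  P1: F <- Z -> C
  P2: F <- R <- Z -> C
The empty set is not sufficient: P1 (F <- Z -> C) has no collider blocking it and no conditioned non-collider, so it is open.
Try {Z}:
  P1: blocked at fork node Z ∈ conditioning set.
  P2: blocked at fork node Z ∈ conditioning set.
{Z} contains no descendant of F and blocks every backdoor path.
No other singleton works — e.g. {R} leaves P1 open — so {Z} is the unique smallest valid adjustment set.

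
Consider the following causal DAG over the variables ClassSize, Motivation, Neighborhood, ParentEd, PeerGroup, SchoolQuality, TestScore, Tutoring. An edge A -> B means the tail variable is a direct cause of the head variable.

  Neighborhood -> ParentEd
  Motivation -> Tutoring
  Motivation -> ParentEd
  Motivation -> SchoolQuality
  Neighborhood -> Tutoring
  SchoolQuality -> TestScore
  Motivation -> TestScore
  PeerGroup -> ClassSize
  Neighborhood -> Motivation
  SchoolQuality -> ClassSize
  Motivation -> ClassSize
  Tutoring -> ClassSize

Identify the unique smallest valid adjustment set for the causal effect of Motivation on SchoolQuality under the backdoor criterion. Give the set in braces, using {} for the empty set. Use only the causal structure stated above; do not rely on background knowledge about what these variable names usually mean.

Variables eligible for adjustment (non-descendants of Motivation, excluding Motivation and SchoolQuality): {Neighborhood, PeerGroup}.
Backdoor paths from Motivation to SchoolQuality:
  P1: Motivation <- Neighborhood -> Tutoring -> ClassSize <- SchoolQuality
Each backdoor path contains an unconditioned collider, so every path is already blocked with the empty conditioning set:
  P1: blocked at collider ClassSize (neither it nor any descendant is in the conditioning set).
The empty set is therefore the unique smallest valid set.

{}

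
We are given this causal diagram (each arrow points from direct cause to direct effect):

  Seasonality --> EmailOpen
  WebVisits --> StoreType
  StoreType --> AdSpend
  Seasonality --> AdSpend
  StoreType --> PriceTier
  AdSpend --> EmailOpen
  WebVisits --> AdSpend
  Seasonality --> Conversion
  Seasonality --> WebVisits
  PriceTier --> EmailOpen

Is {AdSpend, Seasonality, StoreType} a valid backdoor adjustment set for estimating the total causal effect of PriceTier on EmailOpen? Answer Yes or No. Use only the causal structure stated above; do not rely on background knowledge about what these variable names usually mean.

Backdoor paths from PriceTier to EmailOpen (paths whose first edge points into PriceTier):
  P1: PriceTier <- StoreType <- WebVisits <- Seasonality -> AdSpend -> EmailOpen
  P2: PriceTier <- StoreType <- WebVisits <- Seasonality -> EmailOpen
  P3: PriceTier <- StoreType <- WebVisits -> AdSpend <- Seasonality -> EmailOpen
  P4: PriceTier <- StoreType <- WebVisits -> AdSpend -> EmailOpen
  P5: PriceTier <- StoreType -> AdSpend <- Seasonality -> EmailOpen
  P6: PriceTier <- StoreType -> AdSpend <- WebVisits <- Seasonality -> EmailOpen
  P7: PriceTier <- StoreType -> AdSpend -> EmailOpen
Condition 1 (no descendant of PriceTier in the set): holds — descendants of PriceTier are {EmailOpen}; none are in {AdSpend, Seasonality, StoreType}.
Condition 2 (every backdoor path blocked by {AdSpend, Seasonality, StoreType}):
  P1: blocked at chain node StoreType ∈ conditioning set.
  P2: blocked at chain node StoreType ∈ conditioning set.
  P3: blocked at chain node StoreType ∈ conditioning set.
  P4: blocked at chain node StoreType ∈ conditioning set.
  P5: blocked at fork node StoreType ∈ conditioning set.
  P6: blocked at fork node StoreType ∈ conditioning set.
  P7: blocked at fork node StoreType ∈ conditioning set.
{AdSpend, Seasonality, StoreType} satisfies the backdoor criterion.

Yes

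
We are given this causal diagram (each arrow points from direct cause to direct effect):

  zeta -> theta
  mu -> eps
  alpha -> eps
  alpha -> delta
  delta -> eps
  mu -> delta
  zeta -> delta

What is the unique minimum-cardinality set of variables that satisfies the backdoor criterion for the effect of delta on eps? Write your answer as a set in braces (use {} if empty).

Variables eligible for adjustment (non-descendants of delta, excluding delta and eps): {alpha, mu, theta, zeta}.
Backdoor paths from delta to eps:
  P1: delta <- mu -> eps
  P2: delta <- alpha -> eps
The empty set is not sufficient: P1 (delta <- mu -> eps) has no collider blocking it and no conditioned non-collider, so it is open.
Try {alpha, mu}:
  P1: blocked at fork node mu ∈ conditioning set.
  P2: blocked at fork node alpha ∈ conditioning set.
{alpha, mu} contains no descendant of delta and blocks every backdoor path.
Every element of {alpha, mu} is needed (dropping alpha leaves P2 open; dropping mu leaves P1 open), so no proper subset is valid.
Among all size-2 subsets of the eligible variables, only {alpha, mu} blocks every backdoor path, so it is the unique smallest valid adjustment set.

{alpha, mu}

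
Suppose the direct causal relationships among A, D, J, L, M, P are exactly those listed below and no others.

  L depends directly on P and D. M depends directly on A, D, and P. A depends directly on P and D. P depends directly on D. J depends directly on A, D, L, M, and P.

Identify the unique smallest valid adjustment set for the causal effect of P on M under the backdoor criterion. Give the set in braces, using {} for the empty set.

{D}

Variables eligible for adjustment (non-descendants of P, excluding P and M): {D}.
Backdoor paths from P to M:
  P1: P <- D -> A -> M
  P2: P <- D -> A -> J <- M
  P3: P <- D -> L -> J <- A -> M
  P4: P <- D -> L -> J <- M
  P5: P <- D -> M
  P6: P <- D -> J <- A -> M
  P7: P <- D -> J <- M
The empty set is not sufficient: P1 (P <- D -> A -> M) has no collider blocking it and no conditioned non-collider, so it is open.
Try {D}:
  P1: blocked at fork node D ∈ conditioning set.
  P2: blocked at fork node D ∈ conditioning set.
  P3: blocked at fork node D ∈ conditioning set.
  P4: blocked at fork node D ∈ conditioning set.
  P5: blocked at fork node D ∈ conditioning set.
  P6: blocked at fork node D ∈ conditioning set.
  P7: blocked at fork node D ∈ conditioning set.
{D} contains no descendant of P and blocks every backdoor path.
{D} is the unique smallest valid adjustment set.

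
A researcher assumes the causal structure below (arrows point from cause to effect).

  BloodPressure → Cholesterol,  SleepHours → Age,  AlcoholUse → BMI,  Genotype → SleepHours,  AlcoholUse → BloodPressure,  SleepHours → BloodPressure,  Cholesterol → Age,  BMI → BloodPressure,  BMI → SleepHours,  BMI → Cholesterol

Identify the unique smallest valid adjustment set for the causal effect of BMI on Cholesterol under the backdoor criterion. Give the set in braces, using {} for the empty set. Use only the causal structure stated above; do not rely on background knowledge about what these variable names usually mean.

{AlcoholUse}

Variables eligible for adjustment (non-descendants of BMI, excluding BMI and Cholesterol): {AlcoholUse, Genotype}.
Backdoor paths from BMI to Cholesterol:
  P1: BMI <- AlcoholUse -> BloodPressure <- SleepHours -> Age <- Cholesterol
  P2: BMI <- AlcoholUse -> BloodPressure -> Cholesterol
The empty set is not sufficient: P2 (BMI <- AlcoholUse -> BloodPressure -> Cholesterol) has no collider blocking it and no conditioned non-collider, so it is open.
Try {AlcoholUse}:
  P1: blocked at fork node AlcoholUse ∈ conditioning set.
  P2: blocked at fork node AlcoholUse ∈ conditioning set.
{AlcoholUse} contains no descendant of BMI and blocks every backdoor path.
No other singleton works — e.g. {Genotype} leaves P2 open — so {AlcoholUse} is the unique smallest valid adjustment set.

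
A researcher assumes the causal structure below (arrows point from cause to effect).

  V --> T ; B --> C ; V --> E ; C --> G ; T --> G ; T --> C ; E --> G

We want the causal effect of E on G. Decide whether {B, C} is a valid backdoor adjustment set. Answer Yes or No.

Backdoor paths from E to G (paths whose first edge points into E):
  P1: E <- V -> T -> C -> G
  P2: E <- V -> T -> G
Condition 1 (no descendant of E in the set): holds — descendants of E are {G}; none are in {B, C}.
Condition 2 (every backdoor path blocked by {B, C}):
  P1: blocked at chain node C ∈ conditioning set.
  P2: open — no interior node is in the conditioning set.
{B, C} does not satisfy the backdoor criterion.

No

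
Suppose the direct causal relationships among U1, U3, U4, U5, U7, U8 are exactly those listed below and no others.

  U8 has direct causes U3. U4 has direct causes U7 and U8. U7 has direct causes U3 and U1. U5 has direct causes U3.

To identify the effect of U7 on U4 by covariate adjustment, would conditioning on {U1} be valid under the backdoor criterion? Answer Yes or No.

Backdoor paths from U7 to U4 (paths whose first edge points into U7):
  P1: U7 <- U3 -> U8 -> U4
Condition 1 (no descendant of U7 in the set): holds — descendants of U7 are {U4}; none are in {U1}.
Condition 2 (every backdoor path blocked by {U1}):
  P1: open — no interior node is in the conditioning set.
{U1} does not satisfy the backdoor criterion.

No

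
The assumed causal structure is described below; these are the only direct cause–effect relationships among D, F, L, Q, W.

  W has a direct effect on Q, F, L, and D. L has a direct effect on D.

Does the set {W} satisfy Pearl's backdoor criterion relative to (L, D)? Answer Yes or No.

Backdoor paths from L to D (paths whose first edge points into L):
  P1: L <- W -> D
Condition 1 (no descendant of L in the set): holds — descendants of L are {D}; none are in {W}.
Condition 2 (every backdoor path blocked by {W}):
  P1: blocked at fork node W ∈ conditioning set.
{W} satisfies the backdoor criterion.

Yes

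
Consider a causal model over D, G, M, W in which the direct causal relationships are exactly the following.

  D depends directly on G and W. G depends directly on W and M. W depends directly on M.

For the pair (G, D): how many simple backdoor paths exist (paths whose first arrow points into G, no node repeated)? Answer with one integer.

2

A backdoor path from G to D is any simple undirected path whose first edge points into G (i.e. leaves G via a parent).
Parents of G: {M, W}.
Enumerating:
  P1: G <- M -> W -> D
  P2: G <- W -> D
That exhausts the simple backdoor paths. Count: 2.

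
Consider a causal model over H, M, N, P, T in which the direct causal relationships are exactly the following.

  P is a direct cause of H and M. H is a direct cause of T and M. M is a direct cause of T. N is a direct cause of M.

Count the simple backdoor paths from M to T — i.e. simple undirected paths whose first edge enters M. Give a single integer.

A backdoor path from M to T is any simple undirected path whose first edge points into M (i.e. leaves M via a parent).
Parents of M: {H, N, P}.
Enumerating:
  P1: M <- P -> H -> T
  P2: M <- H -> T
That exhausts the simple backdoor paths. Count: 2.

2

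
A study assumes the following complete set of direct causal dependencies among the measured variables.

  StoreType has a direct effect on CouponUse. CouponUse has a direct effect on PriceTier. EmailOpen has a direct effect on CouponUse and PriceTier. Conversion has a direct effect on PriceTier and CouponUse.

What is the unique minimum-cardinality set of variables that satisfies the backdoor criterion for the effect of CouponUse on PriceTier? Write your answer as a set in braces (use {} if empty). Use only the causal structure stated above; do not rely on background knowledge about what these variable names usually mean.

{Conversion, EmailOpen}

Variables eligible for adjustment (non-descendants of CouponUse, excluding CouponUse and PriceTier): {Conversion, EmailOpen, StoreType}.
Backdoor paths from CouponUse to PriceTier:
  P1: CouponUse <- Conversion -> PriceTier
  P2: CouponUse <- EmailOpen -> PriceTier
The empty set is not sufficient: P1 (CouponUse <- Conversion -> PriceTier) has no collider blocking it and no conditioned non-collider, so it is open.
Try {Conversion, EmailOpen}:
  P1: blocked at fork node Conversion ∈ conditioning set.
  P2: blocked at fork node EmailOpen ∈ conditioning set.
{Conversion, EmailOpen} contains no descendant of CouponUse and blocks every backdoor path.
Every element of {Conversion, EmailOpen} is needed (dropping Conversion leaves P1 open; dropping EmailOpen leaves P2 open), so no proper subset is valid.
Among all size-2 subsets of the eligible variables, only {Conversion, EmailOpen} blocks every backdoor path, so it is the unique smallest valid adjustment set.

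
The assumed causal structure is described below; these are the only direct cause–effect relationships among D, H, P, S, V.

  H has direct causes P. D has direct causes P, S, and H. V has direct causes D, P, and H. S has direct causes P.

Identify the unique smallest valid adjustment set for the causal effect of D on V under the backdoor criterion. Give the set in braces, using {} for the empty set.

Variables eligible for adjustment (non-descendants of D, excluding D and V): {H, P, S}.
Backdoor paths from D to V:
  P1: D <- P -> H -> V
  P2: D <- P -> V
  P3: D <- S <- P -> H -> V
  P4: D <- S <- P -> V
  P5: D <- H <- P -> V
  P6: D <- H -> V
The empty set is not sufficient: P1 (D <- P -> H -> V) has no collider blocking it and no conditioned non-collider, so it is open.
Try {H, P}:
  P1: blocked at fork node P ∈ conditioning set.
  P2: blocked at fork node P ∈ conditioning set.
  P3: blocked at fork node P ∈ conditioning set.
  P4: blocked at fork node P ∈ conditioning set.
  P5: blocked at chain node H ∈ conditioning set.
  P6: blocked at fork node H ∈ conditioning set.
{H, P} contains no descendant of D and blocks every backdoor path.
Every element of {H, P} is needed (dropping H leaves P6 open; dropping P leaves P2 open), so no proper subset is valid.
Among all size-2 subsets of the eligible variables, only {H, P} blocks every backdoor path, so it is the unique smallest valid adjustment set.

{H, P}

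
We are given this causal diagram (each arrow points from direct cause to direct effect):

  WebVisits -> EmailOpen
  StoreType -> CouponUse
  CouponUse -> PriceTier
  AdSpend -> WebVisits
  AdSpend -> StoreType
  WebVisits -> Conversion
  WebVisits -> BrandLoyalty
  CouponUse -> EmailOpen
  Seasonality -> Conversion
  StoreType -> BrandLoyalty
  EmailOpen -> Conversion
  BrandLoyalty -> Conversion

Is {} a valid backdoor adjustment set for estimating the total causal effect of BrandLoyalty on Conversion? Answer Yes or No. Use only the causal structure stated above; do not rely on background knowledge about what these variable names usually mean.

Backdoor paths from BrandLoyalty to Conversion (paths whose first edge points into BrandLoyalty):
  P1: BrandLoyalty <- StoreType <- AdSpend -> WebVisits -> EmailOpen -> Conversion
  P2: BrandLoyalty <- StoreType <- AdSpend -> WebVisits -> Conversion
  P3: BrandLoyalty <- StoreType -> CouponUse -> EmailOpen <- WebVisits -> Conversion
  P4: BrandLoyalty <- StoreType -> CouponUse -> EmailOpen -> Conversion
  P5: BrandLoyalty <- WebVisits <- AdSpend -> StoreType -> CouponUse -> EmailOpen -> Conversion
  P6: BrandLoyalty <- WebVisits -> EmailOpen -> Conversion
  P7: BrandLoyalty <- WebVisits -> Conversion
Condition 1 (no descendant of BrandLoyalty in the set): holds — descendants of BrandLoyalty are {Conversion}; none are in {}.
Condition 2 (every backdoor path blocked by {}):
  P1: open — no interior node is in the conditioning set.
  P2: open — no interior node is in the conditioning set.
  P3: blocked at collider EmailOpen (neither it nor any descendant is in the conditioning set).
  P4: open — no interior node is in the conditioning set.
  P5: open — no interior node is in the conditioning set.
  P6: open — no interior node is in the conditioning set.
  P7: open — no interior node is in the conditioning set.
{} does not satisfy the backdoor criterion.

No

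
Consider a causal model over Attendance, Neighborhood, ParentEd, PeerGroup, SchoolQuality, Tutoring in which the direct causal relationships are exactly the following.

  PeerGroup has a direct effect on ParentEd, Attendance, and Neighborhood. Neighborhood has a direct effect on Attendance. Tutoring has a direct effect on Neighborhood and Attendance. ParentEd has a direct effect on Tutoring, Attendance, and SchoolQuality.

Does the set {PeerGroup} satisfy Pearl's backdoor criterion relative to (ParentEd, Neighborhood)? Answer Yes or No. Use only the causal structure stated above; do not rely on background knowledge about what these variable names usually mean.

Yes

Backdoor paths from ParentEd to Neighborhood (paths whose first edge points into ParentEd):
  P1: ParentEd <- PeerGroup -> Neighborhood
  P2: ParentEd <- PeerGroup -> Attendance <- Tutoring -> Neighborhood
  P3: ParentEd <- PeerGroup -> Attendance <- Neighborhood
Condition 1 (no descendant of ParentEd in the set): holds — descendants of ParentEd are {Attendance, Neighborhood, SchoolQuality, Tutoring}; none are in {PeerGroup}.
Condition 2 (every backdoor path blocked by {PeerGroup}):
  P1: blocked at fork node PeerGroup ∈ conditioning set.
  P2: blocked at fork node PeerGroup ∈ conditioning set.
  P3: blocked at fork node PeerGroup ∈ conditioning set.
{PeerGroup} satisfies the backdoor criterion.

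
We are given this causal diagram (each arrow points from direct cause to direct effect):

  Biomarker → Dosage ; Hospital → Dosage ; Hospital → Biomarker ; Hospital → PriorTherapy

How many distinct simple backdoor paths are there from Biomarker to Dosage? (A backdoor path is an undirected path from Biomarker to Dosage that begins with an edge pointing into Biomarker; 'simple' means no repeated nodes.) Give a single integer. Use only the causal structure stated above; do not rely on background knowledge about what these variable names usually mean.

1

A backdoor path from Biomarker to Dosage is any simple undirected path whose first edge points into Biomarker (i.e. leaves Biomarker via a parent).
Parents of Biomarker: {Hospital}.
Enumerating:
  P1: Biomarker <- Hospital -> Dosage
That exhausts the simple backdoor paths. Count: 1.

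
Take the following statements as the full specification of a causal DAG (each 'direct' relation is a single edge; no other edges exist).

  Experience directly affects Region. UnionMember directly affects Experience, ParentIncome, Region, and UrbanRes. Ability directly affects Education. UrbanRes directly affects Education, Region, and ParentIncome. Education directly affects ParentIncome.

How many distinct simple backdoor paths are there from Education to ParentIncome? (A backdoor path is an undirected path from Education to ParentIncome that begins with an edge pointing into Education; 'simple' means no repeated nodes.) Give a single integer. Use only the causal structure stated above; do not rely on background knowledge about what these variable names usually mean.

A backdoor path from Education to ParentIncome is any simple undirected path whose first edge points into Education (i.e. leaves Education via a parent).
Parents of Education: {Ability, UrbanRes}.
Enumerating:
  P1: Education <- UrbanRes <- UnionMember -> ParentIncome
  P2: Education <- UrbanRes -> ParentIncome
  P3: Education <- UrbanRes -> Region <- UnionMember -> ParentIncome
  P4: Education <- UrbanRes -> Region <- Experience <- UnionMember -> ParentIncome
That exhausts the simple backdoor paths. Count: 4.

4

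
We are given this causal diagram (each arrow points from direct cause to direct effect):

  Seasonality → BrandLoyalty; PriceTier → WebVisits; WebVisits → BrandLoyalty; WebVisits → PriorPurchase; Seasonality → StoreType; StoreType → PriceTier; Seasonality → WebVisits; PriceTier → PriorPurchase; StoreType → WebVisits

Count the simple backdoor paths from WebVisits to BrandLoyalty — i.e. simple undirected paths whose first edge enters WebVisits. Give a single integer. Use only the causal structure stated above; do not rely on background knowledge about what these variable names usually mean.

A backdoor path from WebVisits to BrandLoyalty is any simple undirected path whose first edge points into WebVisits (i.e. leaves WebVisits via a parent).
Parents of WebVisits: {PriceTier, Seasonality, StoreType}.
Enumerating:
  P1: WebVisits <- Seasonality -> BrandLoyalty
  P2: WebVisits <- StoreType <- Seasonality -> BrandLoyalty
  P3: WebVisits <- PriceTier <- StoreType <- Seasonality -> BrandLoyalty
That exhausts the simple backdoor paths. Count: 3.

3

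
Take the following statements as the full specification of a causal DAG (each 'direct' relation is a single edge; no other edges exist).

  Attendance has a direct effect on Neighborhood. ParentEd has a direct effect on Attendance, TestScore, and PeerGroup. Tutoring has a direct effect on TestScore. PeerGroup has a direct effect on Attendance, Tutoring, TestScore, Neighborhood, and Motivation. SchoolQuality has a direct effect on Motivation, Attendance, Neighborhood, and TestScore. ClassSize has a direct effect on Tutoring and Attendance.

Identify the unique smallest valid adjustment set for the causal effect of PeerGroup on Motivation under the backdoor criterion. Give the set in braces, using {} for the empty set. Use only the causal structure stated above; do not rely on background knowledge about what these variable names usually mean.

Variables eligible for adjustment (non-descendants of PeerGroup, excluding PeerGroup and Motivation): {ClassSize, ParentEd, SchoolQuality}.
Backdoor paths from PeerGroup to Motivation:
  P1: PeerGroup <- ParentEd -> Attendance <- SchoolQuality -> Motivation
  P2: PeerGroup <- ParentEd -> Attendance <- ClassSize -> Tutoring -> TestScore <- SchoolQuality -> Motivation
  P3: PeerGroup <- ParentEd -> Attendance -> Neighborhood <- SchoolQuality -> Motivation
  P4: PeerGroup <- ParentEd -> TestScore <- SchoolQuality -> Motivation
  P5: PeerGroup <- ParentEd -> TestScore <- Tutoring <- ClassSize -> Attendance <- SchoolQuality -> Motivation
  P6: PeerGroup <- ParentEd -> TestScore <- Tutoring <- ClassSize -> Attendance -> Neighborhood <- SchoolQuality -> Motivation
Each backdoor path contains an unconditioned collider, so every path is already blocked with the empty conditioning set:
  P1: blocked at collider Attendance (neither it nor any descendant is in the conditioning set).
  P2: blocked at collider Attendance (neither it nor any descendant is in the conditioning set).
  P3: blocked at collider Neighborhood (neither it nor any descendant is in the conditioning set).
  P4: blocked at collider TestScore (neither it nor any descendant is in the conditioning set).
  P5: blocked at collider TestScore (neither it nor any descendant is in the conditioning set).
  P6: blocked at collider TestScore (neither it nor any descendant is in the conditioning set).
The empty set is therefore the unique smallest valid set.

{}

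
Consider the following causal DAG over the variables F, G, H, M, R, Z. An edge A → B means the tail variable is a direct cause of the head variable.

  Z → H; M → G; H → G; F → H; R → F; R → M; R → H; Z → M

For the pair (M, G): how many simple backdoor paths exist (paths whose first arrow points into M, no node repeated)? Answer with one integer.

A backdoor path from M to G is any simple undirected path whose first edge points into M (i.e. leaves M via a parent).
Parents of M: {R, Z}.
Enumerating:
  P1: M <- Z -> H -> G
  P2: M <- R -> F -> H -> G
  P3: M <- R -> H -> G
That exhausts the simple backdoor paths. Count: 3.

3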